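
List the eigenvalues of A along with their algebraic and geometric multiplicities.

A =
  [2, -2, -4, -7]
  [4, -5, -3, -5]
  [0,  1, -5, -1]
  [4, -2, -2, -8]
λ = -4: alg = 4, geom = 2

Step 1 — factor the characteristic polynomial to read off the algebraic multiplicities:
  χ_A(x) = (x + 4)^4

Step 2 — compute geometric multiplicities via the rank-nullity identity g(λ) = n − rank(A − λI):
  rank(A − (-4)·I) = 2, so dim ker(A − (-4)·I) = n − 2 = 2

Summary:
  λ = -4: algebraic multiplicity = 4, geometric multiplicity = 2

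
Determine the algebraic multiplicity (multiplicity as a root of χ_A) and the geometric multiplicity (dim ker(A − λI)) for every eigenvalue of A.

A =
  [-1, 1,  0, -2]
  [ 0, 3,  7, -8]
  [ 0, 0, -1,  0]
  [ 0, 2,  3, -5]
λ = -1: alg = 4, geom = 2

Step 1 — factor the characteristic polynomial to read off the algebraic multiplicities:
  χ_A(x) = (x + 1)^4

Step 2 — compute geometric multiplicities via the rank-nullity identity g(λ) = n − rank(A − λI):
  rank(A − (-1)·I) = 2, so dim ker(A − (-1)·I) = n − 2 = 2

Summary:
  λ = -1: algebraic multiplicity = 4, geometric multiplicity = 2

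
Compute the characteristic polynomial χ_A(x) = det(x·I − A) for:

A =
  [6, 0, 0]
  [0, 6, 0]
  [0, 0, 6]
x^3 - 18*x^2 + 108*x - 216

Expanding det(x·I − A) (e.g. by cofactor expansion or by noting that A is similar to its Jordan form J, which has the same characteristic polynomial as A) gives
  χ_A(x) = x^3 - 18*x^2 + 108*x - 216
which factors as (x - 6)^3. The eigenvalues (with algebraic multiplicities) are λ = 6 with multiplicity 3.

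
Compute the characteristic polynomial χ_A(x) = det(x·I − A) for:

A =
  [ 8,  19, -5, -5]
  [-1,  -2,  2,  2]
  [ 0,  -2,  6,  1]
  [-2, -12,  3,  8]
x^4 - 20*x^3 + 150*x^2 - 500*x + 625

Expanding det(x·I − A) (e.g. by cofactor expansion or by noting that A is similar to its Jordan form J, which has the same characteristic polynomial as A) gives
  χ_A(x) = x^4 - 20*x^3 + 150*x^2 - 500*x + 625
which factors as (x - 5)^4. The eigenvalues (with algebraic multiplicities) are λ = 5 with multiplicity 4.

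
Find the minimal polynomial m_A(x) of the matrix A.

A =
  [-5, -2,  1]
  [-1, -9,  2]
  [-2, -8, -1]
x^3 + 15*x^2 + 75*x + 125

The characteristic polynomial is χ_A(x) = (x + 5)^3, so the eigenvalues are known. The minimal polynomial is
  m_A(x) = Π_λ (x − λ)^{k_λ}
where k_λ is the size of the *largest* Jordan block for λ (equivalently, the smallest k with (A − λI)^k v = 0 for every generalised eigenvector v of λ).

  λ = -5: largest Jordan block has size 3, contributing (x + 5)^3

So m_A(x) = (x + 5)^3 = x^3 + 15*x^2 + 75*x + 125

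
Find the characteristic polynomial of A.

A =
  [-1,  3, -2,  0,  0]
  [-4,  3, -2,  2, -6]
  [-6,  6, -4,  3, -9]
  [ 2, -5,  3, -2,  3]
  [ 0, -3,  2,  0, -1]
x^5 + 5*x^4 + 10*x^3 + 10*x^2 + 5*x + 1

Expanding det(x·I − A) (e.g. by cofactor expansion or by noting that A is similar to its Jordan form J, which has the same characteristic polynomial as A) gives
  χ_A(x) = x^5 + 5*x^4 + 10*x^3 + 10*x^2 + 5*x + 1
which factors as (x + 1)^5. The eigenvalues (with algebraic multiplicities) are λ = -1 with multiplicity 5.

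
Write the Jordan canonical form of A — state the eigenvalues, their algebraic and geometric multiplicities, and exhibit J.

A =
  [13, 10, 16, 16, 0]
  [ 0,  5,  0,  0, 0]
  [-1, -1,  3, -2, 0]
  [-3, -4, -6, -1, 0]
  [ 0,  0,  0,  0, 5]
J_2(5) ⊕ J_2(5) ⊕ J_1(5)

The characteristic polynomial is
  det(x·I − A) = x^5 - 25*x^4 + 250*x^3 - 1250*x^2 + 3125*x - 3125 = (x - 5)^5

Eigenvalues and multiplicities (the geometric multiplicity of λ is n − rank(A − λI), which equals the number of Jordan blocks for λ):
  λ = 5: algebraic multiplicity = 5, geometric multiplicity = 3

Determining the block sizes for each eigenvalue:
  λ = 5: with am = 5 and gm = 3, the partition is not yet determined (e.g. several partitions of 5 into 3 parts exist). Let N = A − (5)·I. Computing rank(N^1) = 2, rank(N^2) = 0; the number of blocks of size ≥ j is rank(N^{j−1}) − rank(N^j), giving [3, 2]. So we have 2 block(s) of size 2, 1 block(s) of size 1 → block sizes [2, 2, 1]

Assembling the blocks gives a Jordan form
J =
  [5, 1, 0, 0, 0]
  [0, 5, 0, 0, 0]
  [0, 0, 5, 1, 0]
  [0, 0, 0, 5, 0]
  [0, 0, 0, 0, 5]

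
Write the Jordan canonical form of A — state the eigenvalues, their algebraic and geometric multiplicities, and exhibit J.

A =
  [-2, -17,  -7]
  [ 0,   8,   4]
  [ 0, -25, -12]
J_3(-2)

The characteristic polynomial is
  det(x·I − A) = x^3 + 6*x^2 + 12*x + 8 = (x + 2)^3

Eigenvalues and multiplicities (the geometric multiplicity of λ is n − rank(A − λI), which equals the number of Jordan blocks for λ):
  λ = -2: algebraic multiplicity = 3, geometric multiplicity = 1

Determining the block sizes for each eigenvalue:
  λ = -2: one block (gm = 1), so the single block has size am = 3 → block sizes [3]

Assembling the blocks gives a Jordan form
J =
  [-2,  1,  0]
  [ 0, -2,  1]
  [ 0,  0, -2]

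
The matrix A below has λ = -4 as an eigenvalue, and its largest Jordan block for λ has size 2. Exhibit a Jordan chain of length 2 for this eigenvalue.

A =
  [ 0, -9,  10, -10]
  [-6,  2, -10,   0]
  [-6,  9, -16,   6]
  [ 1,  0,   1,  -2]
A Jordan chain for λ = -4 of length 2:
v_1 = (4, -6, -6, 1)ᵀ
v_2 = (1, 0, 0, 0)ᵀ

Let N = A − (-4)·I. We want v_2 with N^2 v_2 = 0 but N^1 v_2 ≠ 0; then v_{j-1} := N · v_j for j = 2, …, 2.

Pick v_2 = (1, 0, 0, 0)ᵀ.
Then v_1 = N · v_2 = (4, -6, -6, 1)ᵀ.

Sanity check: (A − (-4)·I) v_1 = (0, 0, 0, 0)ᵀ = 0. ✓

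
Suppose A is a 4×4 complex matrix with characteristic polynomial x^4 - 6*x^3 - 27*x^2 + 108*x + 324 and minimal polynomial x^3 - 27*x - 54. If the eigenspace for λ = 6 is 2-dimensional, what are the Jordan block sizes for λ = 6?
Block sizes for λ = 6: [1, 1]

Step 1 — from the characteristic polynomial, algebraic multiplicity of λ = 6 is 2. From dim ker(A − (6)·I) = 2, there are exactly 2 Jordan blocks for λ = 6.
Step 2 — from the minimal polynomial, the factor (x − 6) tells us the largest block for λ = 6 has size 1.
Step 3 — with total size 2, 2 blocks, and largest block 1, the block sizes (in nonincreasing order) are [1, 1].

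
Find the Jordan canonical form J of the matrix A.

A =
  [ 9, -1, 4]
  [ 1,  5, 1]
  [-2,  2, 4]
J_3(6)

The characteristic polynomial is
  det(x·I − A) = x^3 - 18*x^2 + 108*x - 216 = (x - 6)^3

Eigenvalues and multiplicities (the geometric multiplicity of λ is n − rank(A − λI), which equals the number of Jordan blocks for λ):
  λ = 6: algebraic multiplicity = 3, geometric multiplicity = 1

Determining the block sizes for each eigenvalue:
  λ = 6: one block (gm = 1), so the single block has size am = 3 → block sizes [3]

Assembling the blocks gives a Jordan form
J =
  [6, 1, 0]
  [0, 6, 1]
  [0, 0, 6]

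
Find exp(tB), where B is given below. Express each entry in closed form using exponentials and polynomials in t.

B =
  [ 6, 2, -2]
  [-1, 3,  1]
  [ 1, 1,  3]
e^{tB} =
  [2*t*exp(4*t) + exp(4*t), 2*t*exp(4*t), -2*t*exp(4*t)]
  [-t*exp(4*t), -t*exp(4*t) + exp(4*t), t*exp(4*t)]
  [t*exp(4*t), t*exp(4*t), -t*exp(4*t) + exp(4*t)]

Strategy: write B = P · J · P⁻¹ where J is a Jordan canonical form, so e^{tB} = P · e^{tJ} · P⁻¹, and e^{tJ} can be computed block-by-block.

B has Jordan form
J =
  [4, 1, 0]
  [0, 4, 0]
  [0, 0, 4]
(up to reordering of blocks).

Per-block formulas:
  For a 2×2 Jordan block J_2(4): exp(t · J_2(4)) = e^(4t)·(I + t·N), where N is the 2×2 nilpotent shift.
  For a 1×1 block at λ = 4: exp(t · [4]) = [e^(4t)].

After assembling e^{tJ} and conjugating by P, we get:

e^{tB} =
  [2*t*exp(4*t) + exp(4*t), 2*t*exp(4*t), -2*t*exp(4*t)]
  [-t*exp(4*t), -t*exp(4*t) + exp(4*t), t*exp(4*t)]
  [t*exp(4*t), t*exp(4*t), -t*exp(4*t) + exp(4*t)]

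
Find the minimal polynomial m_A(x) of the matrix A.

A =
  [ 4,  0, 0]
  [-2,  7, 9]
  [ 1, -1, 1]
x^3 - 12*x^2 + 48*x - 64

The characteristic polynomial is χ_A(x) = (x - 4)^3, so the eigenvalues are known. The minimal polynomial is
  m_A(x) = Π_λ (x − λ)^{k_λ}
where k_λ is the size of the *largest* Jordan block for λ (equivalently, the smallest k with (A − λI)^k v = 0 for every generalised eigenvector v of λ).

  λ = 4: largest Jordan block has size 3, contributing (x − 4)^3

So m_A(x) = (x - 4)^3 = x^3 - 12*x^2 + 48*x - 64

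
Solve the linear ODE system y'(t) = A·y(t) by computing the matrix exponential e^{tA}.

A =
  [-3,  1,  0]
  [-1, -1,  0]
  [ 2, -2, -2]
e^{tA} =
  [-t*exp(-2*t) + exp(-2*t), t*exp(-2*t), 0]
  [-t*exp(-2*t), t*exp(-2*t) + exp(-2*t), 0]
  [2*t*exp(-2*t), -2*t*exp(-2*t), exp(-2*t)]

Strategy: write A = P · J · P⁻¹ where J is a Jordan canonical form, so e^{tA} = P · e^{tJ} · P⁻¹, and e^{tJ} can be computed block-by-block.

A has Jordan form
J =
  [-2,  1,  0]
  [ 0, -2,  0]
  [ 0,  0, -2]
(up to reordering of blocks).

Per-block formulas:
  For a 1×1 block at λ = -2: exp(t · [-2]) = [e^(-2t)].
  For a 2×2 Jordan block J_2(-2): exp(t · J_2(-2)) = e^(-2t)·(I + t·N), where N is the 2×2 nilpotent shift.

After assembling e^{tJ} and conjugating by P, we get:

e^{tA} =
  [-t*exp(-2*t) + exp(-2*t), t*exp(-2*t), 0]
  [-t*exp(-2*t), t*exp(-2*t) + exp(-2*t), 0]
  [2*t*exp(-2*t), -2*t*exp(-2*t), exp(-2*t)]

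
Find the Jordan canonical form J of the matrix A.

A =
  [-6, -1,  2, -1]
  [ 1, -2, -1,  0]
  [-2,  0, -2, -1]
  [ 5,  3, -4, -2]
J_3(-3) ⊕ J_1(-3)

The characteristic polynomial is
  det(x·I − A) = x^4 + 12*x^3 + 54*x^2 + 108*x + 81 = (x + 3)^4

Eigenvalues and multiplicities (the geometric multiplicity of λ is n − rank(A − λI), which equals the number of Jordan blocks for λ):
  λ = -3: algebraic multiplicity = 4, geometric multiplicity = 2

Determining the block sizes for each eigenvalue:
  λ = -3: with am = 4 and gm = 2, the partition is not yet determined (e.g. several partitions of 4 into 2 parts exist). Let N = A − (-3)·I. Computing rank(N^1) = 2, rank(N^2) = 1, rank(N^3) = 0; the number of blocks of size ≥ j is rank(N^{j−1}) − rank(N^j), giving [2, 1, 1]. So we have 1 block(s) of size 3, 1 block(s) of size 1 → block sizes [3, 1]

Assembling the blocks gives a Jordan form
J =
  [-3,  1,  0,  0]
  [ 0, -3,  1,  0]
  [ 0,  0, -3,  0]
  [ 0,  0,  0, -3]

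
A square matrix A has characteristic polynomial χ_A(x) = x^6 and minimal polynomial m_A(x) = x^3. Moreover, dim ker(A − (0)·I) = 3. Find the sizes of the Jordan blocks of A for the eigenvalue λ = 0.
Block sizes for λ = 0: [3, 2, 1]

Step 1 — from the characteristic polynomial, algebraic multiplicity of λ = 0 is 6. From dim ker(A − (0)·I) = 3, there are exactly 3 Jordan blocks for λ = 0.
Step 2 — from the minimal polynomial, the factor (x − 0)^3 tells us the largest block for λ = 0 has size 3.
Step 3 — with total size 6, 3 blocks, and largest block 3, the block sizes (in nonincreasing order) are [3, 2, 1].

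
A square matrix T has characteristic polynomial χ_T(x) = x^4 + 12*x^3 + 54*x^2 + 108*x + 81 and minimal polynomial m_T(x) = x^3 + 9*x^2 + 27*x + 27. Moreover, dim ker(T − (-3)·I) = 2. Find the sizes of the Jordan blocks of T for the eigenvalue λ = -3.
Block sizes for λ = -3: [3, 1]

Step 1 — from the characteristic polynomial, algebraic multiplicity of λ = -3 is 4. From dim ker(T − (-3)·I) = 2, there are exactly 2 Jordan blocks for λ = -3.
Step 2 — from the minimal polynomial, the factor (x + 3)^3 tells us the largest block for λ = -3 has size 3.
Step 3 — with total size 4, 2 blocks, and largest block 3, the block sizes (in nonincreasing order) are [3, 1].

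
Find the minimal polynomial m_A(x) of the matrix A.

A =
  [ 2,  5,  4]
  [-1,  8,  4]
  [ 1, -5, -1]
x^2 - 6*x + 9

The characteristic polynomial is χ_A(x) = (x - 3)^3, so the eigenvalues are known. The minimal polynomial is
  m_A(x) = Π_λ (x − λ)^{k_λ}
where k_λ is the size of the *largest* Jordan block for λ (equivalently, the smallest k with (A − λI)^k v = 0 for every generalised eigenvector v of λ).

  λ = 3: largest Jordan block has size 2, contributing (x − 3)^2

So m_A(x) = (x - 3)^2 = x^2 - 6*x + 9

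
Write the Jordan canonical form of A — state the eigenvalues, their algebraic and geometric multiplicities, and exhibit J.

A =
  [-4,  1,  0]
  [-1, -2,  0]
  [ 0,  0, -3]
J_2(-3) ⊕ J_1(-3)

The characteristic polynomial is
  det(x·I − A) = x^3 + 9*x^2 + 27*x + 27 = (x + 3)^3

Eigenvalues and multiplicities (the geometric multiplicity of λ is n − rank(A − λI), which equals the number of Jordan blocks for λ):
  λ = -3: algebraic multiplicity = 3, geometric multiplicity = 2

Determining the block sizes for each eigenvalue:
  λ = -3: 2 blocks summing to 3 forces exactly one block of size 2 and the rest size 1 → block sizes [2, 1]

Assembling the blocks gives a Jordan form
J =
  [-3,  1,  0]
  [ 0, -3,  0]
  [ 0,  0, -3]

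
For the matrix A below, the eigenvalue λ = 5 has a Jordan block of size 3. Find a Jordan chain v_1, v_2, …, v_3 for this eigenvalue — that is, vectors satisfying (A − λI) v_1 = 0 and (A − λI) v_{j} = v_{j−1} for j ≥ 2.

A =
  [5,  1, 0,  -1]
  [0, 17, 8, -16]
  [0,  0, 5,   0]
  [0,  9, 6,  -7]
A Jordan chain for λ = 5 of length 3:
v_1 = (3, 0, 0, 0)ᵀ
v_2 = (1, 12, 0, 9)ᵀ
v_3 = (0, 1, 0, 0)ᵀ

Let N = A − (5)·I. We want v_3 with N^3 v_3 = 0 but N^2 v_3 ≠ 0; then v_{j-1} := N · v_j for j = 3, …, 2.

Pick v_3 = (0, 1, 0, 0)ᵀ.
Then v_2 = N · v_3 = (1, 12, 0, 9)ᵀ.
Then v_1 = N · v_2 = (3, 0, 0, 0)ᵀ.

Sanity check: (A − (5)·I) v_1 = (0, 0, 0, 0)ᵀ = 0. ✓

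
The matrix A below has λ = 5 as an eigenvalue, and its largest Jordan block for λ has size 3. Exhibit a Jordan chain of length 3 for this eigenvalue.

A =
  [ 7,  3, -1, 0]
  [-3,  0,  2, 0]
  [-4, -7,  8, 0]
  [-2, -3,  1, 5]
A Jordan chain for λ = 5 of length 3:
v_1 = (-1, 1, 1, 1)ᵀ
v_2 = (2, -3, -4, -2)ᵀ
v_3 = (1, 0, 0, 0)ᵀ

Let N = A − (5)·I. We want v_3 with N^3 v_3 = 0 but N^2 v_3 ≠ 0; then v_{j-1} := N · v_j for j = 3, …, 2.

Pick v_3 = (1, 0, 0, 0)ᵀ.
Then v_2 = N · v_3 = (2, -3, -4, -2)ᵀ.
Then v_1 = N · v_2 = (-1, 1, 1, 1)ᵀ.

Sanity check: (A − (5)·I) v_1 = (0, 0, 0, 0)ᵀ = 0. ✓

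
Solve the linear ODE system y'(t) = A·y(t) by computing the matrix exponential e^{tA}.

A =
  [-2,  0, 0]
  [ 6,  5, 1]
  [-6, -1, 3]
e^{tA} =
  [exp(-2*t), 0, 0]
  [exp(4*t) - exp(-2*t), t*exp(4*t) + exp(4*t), t*exp(4*t)]
  [-exp(4*t) + exp(-2*t), -t*exp(4*t), -t*exp(4*t) + exp(4*t)]

Strategy: write A = P · J · P⁻¹ where J is a Jordan canonical form, so e^{tA} = P · e^{tJ} · P⁻¹, and e^{tJ} can be computed block-by-block.

A has Jordan form
J =
  [-2, 0, 0]
  [ 0, 4, 1]
  [ 0, 0, 4]
(up to reordering of blocks).

Per-block formulas:
  For a 2×2 Jordan block J_2(4): exp(t · J_2(4)) = e^(4t)·(I + t·N), where N is the 2×2 nilpotent shift.
  For a 1×1 block at λ = -2: exp(t · [-2]) = [e^(-2t)].

After assembling e^{tJ} and conjugating by P, we get:

e^{tA} =
  [exp(-2*t), 0, 0]
  [exp(4*t) - exp(-2*t), t*exp(4*t) + exp(4*t), t*exp(4*t)]
  [-exp(4*t) + exp(-2*t), -t*exp(4*t), -t*exp(4*t) + exp(4*t)]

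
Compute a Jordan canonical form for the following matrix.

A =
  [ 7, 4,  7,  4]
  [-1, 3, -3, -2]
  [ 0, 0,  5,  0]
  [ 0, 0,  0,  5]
J_3(5) ⊕ J_1(5)

The characteristic polynomial is
  det(x·I − A) = x^4 - 20*x^3 + 150*x^2 - 500*x + 625 = (x - 5)^4

Eigenvalues and multiplicities (the geometric multiplicity of λ is n − rank(A − λI), which equals the number of Jordan blocks for λ):
  λ = 5: algebraic multiplicity = 4, geometric multiplicity = 2

Determining the block sizes for each eigenvalue:
  λ = 5: with am = 4 and gm = 2, the partition is not yet determined (e.g. several partitions of 4 into 2 parts exist). Let N = A − (5)·I. Computing rank(N^1) = 2, rank(N^2) = 1, rank(N^3) = 0; the number of blocks of size ≥ j is rank(N^{j−1}) − rank(N^j), giving [2, 1, 1]. So we have 1 block(s) of size 3, 1 block(s) of size 1 → block sizes [3, 1]

Assembling the blocks gives a Jordan form
J =
  [5, 1, 0, 0]
  [0, 5, 1, 0]
  [0, 0, 5, 0]
  [0, 0, 0, 5]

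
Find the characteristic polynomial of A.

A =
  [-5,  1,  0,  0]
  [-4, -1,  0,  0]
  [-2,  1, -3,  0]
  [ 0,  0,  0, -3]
x^4 + 12*x^3 + 54*x^2 + 108*x + 81

Expanding det(x·I − A) (e.g. by cofactor expansion or by noting that A is similar to its Jordan form J, which has the same characteristic polynomial as A) gives
  χ_A(x) = x^4 + 12*x^3 + 54*x^2 + 108*x + 81
which factors as (x + 3)^4. The eigenvalues (with algebraic multiplicities) are λ = -3 with multiplicity 4.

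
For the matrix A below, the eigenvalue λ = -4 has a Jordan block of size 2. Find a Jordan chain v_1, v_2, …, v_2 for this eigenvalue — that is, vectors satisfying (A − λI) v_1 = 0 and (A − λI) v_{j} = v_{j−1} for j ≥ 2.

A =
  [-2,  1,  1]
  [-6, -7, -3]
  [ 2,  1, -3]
A Jordan chain for λ = -4 of length 2:
v_1 = (2, -6, 2)ᵀ
v_2 = (1, 0, 0)ᵀ

Let N = A − (-4)·I. We want v_2 with N^2 v_2 = 0 but N^1 v_2 ≠ 0; then v_{j-1} := N · v_j for j = 2, …, 2.

Pick v_2 = (1, 0, 0)ᵀ.
Then v_1 = N · v_2 = (2, -6, 2)ᵀ.

Sanity check: (A − (-4)·I) v_1 = (0, 0, 0)ᵀ = 0. ✓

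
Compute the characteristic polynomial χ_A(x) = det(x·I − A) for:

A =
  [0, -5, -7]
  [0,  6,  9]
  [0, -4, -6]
x^3

Expanding det(x·I − A) (e.g. by cofactor expansion or by noting that A is similar to its Jordan form J, which has the same characteristic polynomial as A) gives
  χ_A(x) = x^3
which factors as x^3. The eigenvalues (with algebraic multiplicities) are λ = 0 with multiplicity 3.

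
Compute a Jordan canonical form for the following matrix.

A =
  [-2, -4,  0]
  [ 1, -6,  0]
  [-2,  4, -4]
J_2(-4) ⊕ J_1(-4)

The characteristic polynomial is
  det(x·I − A) = x^3 + 12*x^2 + 48*x + 64 = (x + 4)^3

Eigenvalues and multiplicities (the geometric multiplicity of λ is n − rank(A − λI), which equals the number of Jordan blocks for λ):
  λ = -4: algebraic multiplicity = 3, geometric multiplicity = 2

Determining the block sizes for each eigenvalue:
  λ = -4: 2 blocks summing to 3 forces exactly one block of size 2 and the rest size 1 → block sizes [2, 1]

Assembling the blocks gives a Jordan form
J =
  [-4,  1,  0]
  [ 0, -4,  0]
  [ 0,  0, -4]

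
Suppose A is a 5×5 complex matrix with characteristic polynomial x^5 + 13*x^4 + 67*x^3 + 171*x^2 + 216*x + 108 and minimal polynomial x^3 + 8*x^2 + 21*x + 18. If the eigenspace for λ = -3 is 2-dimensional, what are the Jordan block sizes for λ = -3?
Block sizes for λ = -3: [2, 1]

Step 1 — from the characteristic polynomial, algebraic multiplicity of λ = -3 is 3. From dim ker(A − (-3)·I) = 2, there are exactly 2 Jordan blocks for λ = -3.
Step 2 — from the minimal polynomial, the factor (x + 3)^2 tells us the largest block for λ = -3 has size 2.
Step 3 — with total size 3, 2 blocks, and largest block 2, the block sizes (in nonincreasing order) are [2, 1].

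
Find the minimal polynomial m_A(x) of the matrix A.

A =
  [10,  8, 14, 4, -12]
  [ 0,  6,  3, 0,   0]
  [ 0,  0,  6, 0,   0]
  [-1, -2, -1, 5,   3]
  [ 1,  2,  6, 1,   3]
x^3 - 18*x^2 + 108*x - 216

The characteristic polynomial is χ_A(x) = (x - 6)^5, so the eigenvalues are known. The minimal polynomial is
  m_A(x) = Π_λ (x − λ)^{k_λ}
where k_λ is the size of the *largest* Jordan block for λ (equivalently, the smallest k with (A − λI)^k v = 0 for every generalised eigenvector v of λ).

  λ = 6: largest Jordan block has size 3, contributing (x − 6)^3

So m_A(x) = (x - 6)^3 = x^3 - 18*x^2 + 108*x - 216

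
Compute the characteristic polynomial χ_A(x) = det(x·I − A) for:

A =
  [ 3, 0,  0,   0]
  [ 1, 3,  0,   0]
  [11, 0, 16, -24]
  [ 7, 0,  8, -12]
x^4 - 10*x^3 + 33*x^2 - 36*x

Expanding det(x·I − A) (e.g. by cofactor expansion or by noting that A is similar to its Jordan form J, which has the same characteristic polynomial as A) gives
  χ_A(x) = x^4 - 10*x^3 + 33*x^2 - 36*x
which factors as x*(x - 4)*(x - 3)^2. The eigenvalues (with algebraic multiplicities) are λ = 0 with multiplicity 1, λ = 3 with multiplicity 2, λ = 4 with multiplicity 1.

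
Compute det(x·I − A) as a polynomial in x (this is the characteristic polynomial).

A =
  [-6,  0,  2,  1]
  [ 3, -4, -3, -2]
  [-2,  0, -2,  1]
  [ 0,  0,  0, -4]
x^4 + 16*x^3 + 96*x^2 + 256*x + 256

Expanding det(x·I − A) (e.g. by cofactor expansion or by noting that A is similar to its Jordan form J, which has the same characteristic polynomial as A) gives
  χ_A(x) = x^4 + 16*x^3 + 96*x^2 + 256*x + 256
which factors as (x + 4)^4. The eigenvalues (with algebraic multiplicities) are λ = -4 with multiplicity 4.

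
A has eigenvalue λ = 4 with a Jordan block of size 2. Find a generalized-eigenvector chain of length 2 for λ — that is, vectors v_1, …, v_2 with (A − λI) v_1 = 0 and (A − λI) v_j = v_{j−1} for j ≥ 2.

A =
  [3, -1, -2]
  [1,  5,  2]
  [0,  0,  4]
A Jordan chain for λ = 4 of length 2:
v_1 = (-1, 1, 0)ᵀ
v_2 = (1, 0, 0)ᵀ

Let N = A − (4)·I. We want v_2 with N^2 v_2 = 0 but N^1 v_2 ≠ 0; then v_{j-1} := N · v_j for j = 2, …, 2.

Pick v_2 = (1, 0, 0)ᵀ.
Then v_1 = N · v_2 = (-1, 1, 0)ᵀ.

Sanity check: (A − (4)·I) v_1 = (0, 0, 0)ᵀ = 0. ✓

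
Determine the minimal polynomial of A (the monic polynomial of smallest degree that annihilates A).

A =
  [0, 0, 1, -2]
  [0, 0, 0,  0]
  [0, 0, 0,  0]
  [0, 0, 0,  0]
x^2

The characteristic polynomial is χ_A(x) = x^4, so the eigenvalues are known. The minimal polynomial is
  m_A(x) = Π_λ (x − λ)^{k_λ}
where k_λ is the size of the *largest* Jordan block for λ (equivalently, the smallest k with (A − λI)^k v = 0 for every generalised eigenvector v of λ).

  λ = 0: largest Jordan block has size 2, contributing (x − 0)^2

So m_A(x) = x^2 = x^2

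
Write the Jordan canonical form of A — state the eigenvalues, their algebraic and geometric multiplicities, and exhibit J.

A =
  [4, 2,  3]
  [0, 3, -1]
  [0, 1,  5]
J_3(4)

The characteristic polynomial is
  det(x·I − A) = x^3 - 12*x^2 + 48*x - 64 = (x - 4)^3

Eigenvalues and multiplicities (the geometric multiplicity of λ is n − rank(A − λI), which equals the number of Jordan blocks for λ):
  λ = 4: algebraic multiplicity = 3, geometric multiplicity = 1

Determining the block sizes for each eigenvalue:
  λ = 4: one block (gm = 1), so the single block has size am = 3 → block sizes [3]

Assembling the blocks gives a Jordan form
J =
  [4, 1, 0]
  [0, 4, 1]
  [0, 0, 4]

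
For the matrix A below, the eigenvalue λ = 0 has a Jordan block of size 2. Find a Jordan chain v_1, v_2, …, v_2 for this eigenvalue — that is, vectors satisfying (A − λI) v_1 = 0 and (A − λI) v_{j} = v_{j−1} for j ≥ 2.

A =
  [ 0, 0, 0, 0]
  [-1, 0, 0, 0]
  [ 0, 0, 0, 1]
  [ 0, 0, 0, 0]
A Jordan chain for λ = 0 of length 2:
v_1 = (0, -1, 0, 0)ᵀ
v_2 = (1, 0, 0, 0)ᵀ

Let N = A − (0)·I. We want v_2 with N^2 v_2 = 0 but N^1 v_2 ≠ 0; then v_{j-1} := N · v_j for j = 2, …, 2.

Pick v_2 = (1, 0, 0, 0)ᵀ.
Then v_1 = N · v_2 = (0, -1, 0, 0)ᵀ.

Sanity check: (A − (0)·I) v_1 = (0, 0, 0, 0)ᵀ = 0. ✓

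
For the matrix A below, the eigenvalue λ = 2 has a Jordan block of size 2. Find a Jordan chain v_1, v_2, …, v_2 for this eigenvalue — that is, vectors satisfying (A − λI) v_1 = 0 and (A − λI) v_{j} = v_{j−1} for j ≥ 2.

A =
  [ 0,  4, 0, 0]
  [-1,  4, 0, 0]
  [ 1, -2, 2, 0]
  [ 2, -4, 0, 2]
A Jordan chain for λ = 2 of length 2:
v_1 = (-2, -1, 1, 2)ᵀ
v_2 = (1, 0, 0, 0)ᵀ

Let N = A − (2)·I. We want v_2 with N^2 v_2 = 0 but N^1 v_2 ≠ 0; then v_{j-1} := N · v_j for j = 2, …, 2.

Pick v_2 = (1, 0, 0, 0)ᵀ.
Then v_1 = N · v_2 = (-2, -1, 1, 2)ᵀ.

Sanity check: (A − (2)·I) v_1 = (0, 0, 0, 0)ᵀ = 0. ✓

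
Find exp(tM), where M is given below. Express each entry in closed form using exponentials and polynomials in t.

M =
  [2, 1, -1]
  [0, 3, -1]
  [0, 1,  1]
e^{tM} =
  [exp(2*t), t*exp(2*t), -t*exp(2*t)]
  [0, t*exp(2*t) + exp(2*t), -t*exp(2*t)]
  [0, t*exp(2*t), -t*exp(2*t) + exp(2*t)]

Strategy: write M = P · J · P⁻¹ where J is a Jordan canonical form, so e^{tM} = P · e^{tJ} · P⁻¹, and e^{tJ} can be computed block-by-block.

M has Jordan form
J =
  [2, 1, 0]
  [0, 2, 0]
  [0, 0, 2]
(up to reordering of blocks).

Per-block formulas:
  For a 2×2 Jordan block J_2(2): exp(t · J_2(2)) = e^(2t)·(I + t·N), where N is the 2×2 nilpotent shift.
  For a 1×1 block at λ = 2: exp(t · [2]) = [e^(2t)].

After assembling e^{tJ} and conjugating by P, we get:

e^{tM} =
  [exp(2*t), t*exp(2*t), -t*exp(2*t)]
  [0, t*exp(2*t) + exp(2*t), -t*exp(2*t)]
  [0, t*exp(2*t), -t*exp(2*t) + exp(2*t)]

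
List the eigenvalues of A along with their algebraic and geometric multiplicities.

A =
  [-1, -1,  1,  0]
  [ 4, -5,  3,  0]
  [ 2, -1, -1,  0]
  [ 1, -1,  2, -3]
λ = -3: alg = 2, geom = 1; λ = -2: alg = 2, geom = 1

Step 1 — factor the characteristic polynomial to read off the algebraic multiplicities:
  χ_A(x) = (x + 2)^2*(x + 3)^2

Step 2 — compute geometric multiplicities via the rank-nullity identity g(λ) = n − rank(A − λI):
  rank(A − (-3)·I) = 3, so dim ker(A − (-3)·I) = n − 3 = 1
  rank(A − (-2)·I) = 3, so dim ker(A − (-2)·I) = n − 3 = 1

Summary:
  λ = -3: algebraic multiplicity = 2, geometric multiplicity = 1
  λ = -2: algebraic multiplicity = 2, geometric multiplicity = 1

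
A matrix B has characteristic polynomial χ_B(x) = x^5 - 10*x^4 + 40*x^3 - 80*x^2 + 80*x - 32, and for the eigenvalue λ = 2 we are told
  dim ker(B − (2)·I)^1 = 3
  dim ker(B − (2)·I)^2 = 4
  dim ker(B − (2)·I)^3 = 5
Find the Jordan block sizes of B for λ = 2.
Block sizes for λ = 2: [3, 1, 1]

From the dimensions of kernels of powers, the number of Jordan blocks of size at least j is d_j − d_{j−1} where d_j = dim ker(N^j) (with d_0 = 0). Computing the differences gives [3, 1, 1].
The number of blocks of size exactly k is (#blocks of size ≥ k) − (#blocks of size ≥ k + 1), so the partition is: 2 block(s) of size 1, 1 block(s) of size 3.
In nonincreasing order the block sizes are [3, 1, 1].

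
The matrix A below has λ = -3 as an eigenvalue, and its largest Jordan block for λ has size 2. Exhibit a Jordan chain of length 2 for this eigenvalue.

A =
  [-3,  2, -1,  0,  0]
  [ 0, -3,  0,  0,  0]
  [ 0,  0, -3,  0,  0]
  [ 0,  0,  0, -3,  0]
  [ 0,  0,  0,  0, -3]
A Jordan chain for λ = -3 of length 2:
v_1 = (2, 0, 0, 0, 0)ᵀ
v_2 = (0, 1, 0, 0, 0)ᵀ

Let N = A − (-3)·I. We want v_2 with N^2 v_2 = 0 but N^1 v_2 ≠ 0; then v_{j-1} := N · v_j for j = 2, …, 2.

Pick v_2 = (0, 1, 0, 0, 0)ᵀ.
Then v_1 = N · v_2 = (2, 0, 0, 0, 0)ᵀ.

Sanity check: (A − (-3)·I) v_1 = (0, 0, 0, 0, 0)ᵀ = 0. ✓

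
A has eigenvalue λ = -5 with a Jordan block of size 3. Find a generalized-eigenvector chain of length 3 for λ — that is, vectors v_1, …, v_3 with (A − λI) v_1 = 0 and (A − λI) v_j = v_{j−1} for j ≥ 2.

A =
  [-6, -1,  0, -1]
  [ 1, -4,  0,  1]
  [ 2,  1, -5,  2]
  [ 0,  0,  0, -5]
A Jordan chain for λ = -5 of length 3:
v_1 = (0, 0, -1, 0)ᵀ
v_2 = (-1, 1, 2, 0)ᵀ
v_3 = (1, 0, 0, 0)ᵀ

Let N = A − (-5)·I. We want v_3 with N^3 v_3 = 0 but N^2 v_3 ≠ 0; then v_{j-1} := N · v_j for j = 3, …, 2.

Pick v_3 = (1, 0, 0, 0)ᵀ.
Then v_2 = N · v_3 = (-1, 1, 2, 0)ᵀ.
Then v_1 = N · v_2 = (0, 0, -1, 0)ᵀ.

Sanity check: (A − (-5)·I) v_1 = (0, 0, 0, 0)ᵀ = 0. ✓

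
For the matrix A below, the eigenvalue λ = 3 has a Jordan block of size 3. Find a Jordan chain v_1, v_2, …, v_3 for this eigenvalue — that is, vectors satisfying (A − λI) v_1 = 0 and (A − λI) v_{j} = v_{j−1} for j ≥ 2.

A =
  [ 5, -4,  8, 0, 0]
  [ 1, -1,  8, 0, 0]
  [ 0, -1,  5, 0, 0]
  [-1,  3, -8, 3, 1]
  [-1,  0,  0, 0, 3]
A Jordan chain for λ = 3 of length 3:
v_1 = (0, -2, -1, 0, -2)ᵀ
v_2 = (2, 1, 0, -1, -1)ᵀ
v_3 = (1, 0, 0, 0, 0)ᵀ

Let N = A − (3)·I. We want v_3 with N^3 v_3 = 0 but N^2 v_3 ≠ 0; then v_{j-1} := N · v_j for j = 3, …, 2.

Pick v_3 = (1, 0, 0, 0, 0)ᵀ.
Then v_2 = N · v_3 = (2, 1, 0, -1, -1)ᵀ.
Then v_1 = N · v_2 = (0, -2, -1, 0, -2)ᵀ.

Sanity check: (A − (3)·I) v_1 = (0, 0, 0, 0, 0)ᵀ = 0. ✓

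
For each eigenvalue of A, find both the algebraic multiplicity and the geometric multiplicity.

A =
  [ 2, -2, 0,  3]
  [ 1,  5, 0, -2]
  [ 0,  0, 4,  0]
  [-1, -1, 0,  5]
λ = 4: alg = 4, geom = 2

Step 1 — factor the characteristic polynomial to read off the algebraic multiplicities:
  χ_A(x) = (x - 4)^4

Step 2 — compute geometric multiplicities via the rank-nullity identity g(λ) = n − rank(A − λI):
  rank(A − (4)·I) = 2, so dim ker(A − (4)·I) = n − 2 = 2

Summary:
  λ = 4: algebraic multiplicity = 4, geometric multiplicity = 2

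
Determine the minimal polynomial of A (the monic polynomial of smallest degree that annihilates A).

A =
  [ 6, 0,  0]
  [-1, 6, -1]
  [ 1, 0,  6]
x^3 - 18*x^2 + 108*x - 216

The characteristic polynomial is χ_A(x) = (x - 6)^3, so the eigenvalues are known. The minimal polynomial is
  m_A(x) = Π_λ (x − λ)^{k_λ}
where k_λ is the size of the *largest* Jordan block for λ (equivalently, the smallest k with (A − λI)^k v = 0 for every generalised eigenvector v of λ).

  λ = 6: largest Jordan block has size 3, contributing (x − 6)^3

So m_A(x) = (x - 6)^3 = x^3 - 18*x^2 + 108*x - 216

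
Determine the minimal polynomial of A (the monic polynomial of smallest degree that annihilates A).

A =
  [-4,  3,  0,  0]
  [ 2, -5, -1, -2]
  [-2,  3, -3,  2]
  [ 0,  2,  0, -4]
x^3 + 12*x^2 + 48*x + 64

The characteristic polynomial is χ_A(x) = (x + 4)^4, so the eigenvalues are known. The minimal polynomial is
  m_A(x) = Π_λ (x − λ)^{k_λ}
where k_λ is the size of the *largest* Jordan block for λ (equivalently, the smallest k with (A − λI)^k v = 0 for every generalised eigenvector v of λ).

  λ = -4: largest Jordan block has size 3, contributing (x + 4)^3

So m_A(x) = (x + 4)^3 = x^3 + 12*x^2 + 48*x + 64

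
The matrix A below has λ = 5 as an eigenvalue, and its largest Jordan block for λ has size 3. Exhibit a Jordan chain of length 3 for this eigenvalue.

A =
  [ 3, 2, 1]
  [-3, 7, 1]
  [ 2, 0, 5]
A Jordan chain for λ = 5 of length 3:
v_1 = (0, 2, -4)ᵀ
v_2 = (-2, -3, 2)ᵀ
v_3 = (1, 0, 0)ᵀ

Let N = A − (5)·I. We want v_3 with N^3 v_3 = 0 but N^2 v_3 ≠ 0; then v_{j-1} := N · v_j for j = 3, …, 2.

Pick v_3 = (1, 0, 0)ᵀ.
Then v_2 = N · v_3 = (-2, -3, 2)ᵀ.
Then v_1 = N · v_2 = (0, 2, -4)ᵀ.

Sanity check: (A − (5)·I) v_1 = (0, 0, 0)ᵀ = 0. ✓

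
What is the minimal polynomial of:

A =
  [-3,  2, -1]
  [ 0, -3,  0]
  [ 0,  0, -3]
x^2 + 6*x + 9

The characteristic polynomial is χ_A(x) = (x + 3)^3, so the eigenvalues are known. The minimal polynomial is
  m_A(x) = Π_λ (x − λ)^{k_λ}
where k_λ is the size of the *largest* Jordan block for λ (equivalently, the smallest k with (A − λI)^k v = 0 for every generalised eigenvector v of λ).

  λ = -3: largest Jordan block has size 2, contributing (x + 3)^2

So m_A(x) = (x + 3)^2 = x^2 + 6*x + 9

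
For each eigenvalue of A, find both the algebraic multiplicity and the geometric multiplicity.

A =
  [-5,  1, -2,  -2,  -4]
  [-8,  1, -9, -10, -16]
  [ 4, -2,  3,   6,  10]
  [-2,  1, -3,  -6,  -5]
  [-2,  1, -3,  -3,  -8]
λ = -3: alg = 5, geom = 2

Step 1 — factor the characteristic polynomial to read off the algebraic multiplicities:
  χ_A(x) = (x + 3)^5

Step 2 — compute geometric multiplicities via the rank-nullity identity g(λ) = n − rank(A − λI):
  rank(A − (-3)·I) = 3, so dim ker(A − (-3)·I) = n − 3 = 2

Summary:
  λ = -3: algebraic multiplicity = 5, geometric multiplicity = 2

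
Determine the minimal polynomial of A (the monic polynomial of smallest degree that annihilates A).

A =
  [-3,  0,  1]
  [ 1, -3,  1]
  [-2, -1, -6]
x^3 + 12*x^2 + 48*x + 64

The characteristic polynomial is χ_A(x) = (x + 4)^3, so the eigenvalues are known. The minimal polynomial is
  m_A(x) = Π_λ (x − λ)^{k_λ}
where k_λ is the size of the *largest* Jordan block for λ (equivalently, the smallest k with (A − λI)^k v = 0 for every generalised eigenvector v of λ).

  λ = -4: largest Jordan block has size 3, contributing (x + 4)^3

So m_A(x) = (x + 4)^3 = x^3 + 12*x^2 + 48*x + 64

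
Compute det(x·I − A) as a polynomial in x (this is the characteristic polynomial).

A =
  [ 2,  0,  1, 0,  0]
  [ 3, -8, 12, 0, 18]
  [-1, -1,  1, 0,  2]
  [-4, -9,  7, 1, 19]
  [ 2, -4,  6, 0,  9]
x^5 - 5*x^4 + 10*x^3 - 10*x^2 + 5*x - 1

Expanding det(x·I − A) (e.g. by cofactor expansion or by noting that A is similar to its Jordan form J, which has the same characteristic polynomial as A) gives
  χ_A(x) = x^5 - 5*x^4 + 10*x^3 - 10*x^2 + 5*x - 1
which factors as (x - 1)^5. The eigenvalues (with algebraic multiplicities) are λ = 1 with multiplicity 5.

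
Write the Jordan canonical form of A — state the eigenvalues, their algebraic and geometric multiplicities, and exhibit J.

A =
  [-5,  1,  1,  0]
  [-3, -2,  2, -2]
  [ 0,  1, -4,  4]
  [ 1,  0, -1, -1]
J_3(-3) ⊕ J_1(-3)

The characteristic polynomial is
  det(x·I − A) = x^4 + 12*x^3 + 54*x^2 + 108*x + 81 = (x + 3)^4

Eigenvalues and multiplicities (the geometric multiplicity of λ is n − rank(A − λI), which equals the number of Jordan blocks for λ):
  λ = -3: algebraic multiplicity = 4, geometric multiplicity = 2

Determining the block sizes for each eigenvalue:
  λ = -3: with am = 4 and gm = 2, the partition is not yet determined (e.g. several partitions of 4 into 2 parts exist). Let N = A − (-3)·I. Computing rank(N^1) = 2, rank(N^2) = 1, rank(N^3) = 0; the number of blocks of size ≥ j is rank(N^{j−1}) − rank(N^j), giving [2, 1, 1]. So we have 1 block(s) of size 3, 1 block(s) of size 1 → block sizes [3, 1]

Assembling the blocks gives a Jordan form
J =
  [-3,  1,  0,  0]
  [ 0, -3,  1,  0]
  [ 0,  0, -3,  0]
  [ 0,  0,  0, -3]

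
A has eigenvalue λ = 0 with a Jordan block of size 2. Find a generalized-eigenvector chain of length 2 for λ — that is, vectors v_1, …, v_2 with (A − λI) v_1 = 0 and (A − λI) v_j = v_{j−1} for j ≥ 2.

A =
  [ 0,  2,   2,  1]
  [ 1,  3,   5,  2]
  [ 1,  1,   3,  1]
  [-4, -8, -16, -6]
A Jordan chain for λ = 0 of length 2:
v_1 = (0, 1, 1, -4)ᵀ
v_2 = (1, 0, 0, 0)ᵀ

Let N = A − (0)·I. We want v_2 with N^2 v_2 = 0 but N^1 v_2 ≠ 0; then v_{j-1} := N · v_j for j = 2, …, 2.

Pick v_2 = (1, 0, 0, 0)ᵀ.
Then v_1 = N · v_2 = (0, 1, 1, -4)ᵀ.

Sanity check: (A − (0)·I) v_1 = (0, 0, 0, 0)ᵀ = 0. ✓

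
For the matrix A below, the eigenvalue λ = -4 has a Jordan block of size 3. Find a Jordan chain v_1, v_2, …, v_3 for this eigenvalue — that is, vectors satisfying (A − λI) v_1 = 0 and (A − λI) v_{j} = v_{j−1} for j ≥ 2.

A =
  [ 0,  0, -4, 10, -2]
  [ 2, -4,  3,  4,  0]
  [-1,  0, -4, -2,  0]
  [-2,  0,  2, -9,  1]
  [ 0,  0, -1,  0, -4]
A Jordan chain for λ = -4 of length 3:
v_1 = (-6, -9, 0, 3, 3)ᵀ
v_2 = (16, 3, -3, -8, 1)ᵀ
v_3 = (3, 0, -1, 0, 0)ᵀ

Let N = A − (-4)·I. We want v_3 with N^3 v_3 = 0 but N^2 v_3 ≠ 0; then v_{j-1} := N · v_j for j = 3, …, 2.

Pick v_3 = (3, 0, -1, 0, 0)ᵀ.
Then v_2 = N · v_3 = (16, 3, -3, -8, 1)ᵀ.
Then v_1 = N · v_2 = (-6, -9, 0, 3, 3)ᵀ.

Sanity check: (A − (-4)·I) v_1 = (0, 0, 0, 0, 0)ᵀ = 0. ✓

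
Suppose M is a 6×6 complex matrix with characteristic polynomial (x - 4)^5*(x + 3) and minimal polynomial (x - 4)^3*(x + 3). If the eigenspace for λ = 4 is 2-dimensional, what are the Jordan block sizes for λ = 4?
Block sizes for λ = 4: [3, 2]

Step 1 — from the characteristic polynomial, algebraic multiplicity of λ = 4 is 5. From dim ker(M − (4)·I) = 2, there are exactly 2 Jordan blocks for λ = 4.
Step 2 — from the minimal polynomial, the factor (x − 4)^3 tells us the largest block for λ = 4 has size 3.
Step 3 — with total size 5, 2 blocks, and largest block 3, the block sizes (in nonincreasing order) are [3, 2].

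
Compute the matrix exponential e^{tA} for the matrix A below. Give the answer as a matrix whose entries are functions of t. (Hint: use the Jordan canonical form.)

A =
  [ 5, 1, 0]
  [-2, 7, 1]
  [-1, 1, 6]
e^{tA} =
  [-t^2*exp(6*t)/2 - t*exp(6*t) + exp(6*t), t*exp(6*t), t^2*exp(6*t)/2]
  [-t^2*exp(6*t)/2 - 2*t*exp(6*t), t*exp(6*t) + exp(6*t), t^2*exp(6*t)/2 + t*exp(6*t)]
  [-t^2*exp(6*t)/2 - t*exp(6*t), t*exp(6*t), t^2*exp(6*t)/2 + exp(6*t)]

Strategy: write A = P · J · P⁻¹ where J is a Jordan canonical form, so e^{tA} = P · e^{tJ} · P⁻¹, and e^{tJ} can be computed block-by-block.

A has Jordan form
J =
  [6, 1, 0]
  [0, 6, 1]
  [0, 0, 6]
(up to reordering of blocks).

Per-block formulas:
  For a 3×3 Jordan block J_3(6): exp(t · J_3(6)) = e^(6t)·(I + t·N + (t^2/2)·N^2), where N is the 3×3 nilpotent shift.

After assembling e^{tJ} and conjugating by P, we get:

e^{tA} =
  [-t^2*exp(6*t)/2 - t*exp(6*t) + exp(6*t), t*exp(6*t), t^2*exp(6*t)/2]
  [-t^2*exp(6*t)/2 - 2*t*exp(6*t), t*exp(6*t) + exp(6*t), t^2*exp(6*t)/2 + t*exp(6*t)]
  [-t^2*exp(6*t)/2 - t*exp(6*t), t*exp(6*t), t^2*exp(6*t)/2 + exp(6*t)]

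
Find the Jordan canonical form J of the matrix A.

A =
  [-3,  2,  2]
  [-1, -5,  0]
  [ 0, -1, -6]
J_2(-5) ⊕ J_1(-4)

The characteristic polynomial is
  det(x·I − A) = x^3 + 14*x^2 + 65*x + 100 = (x + 4)*(x + 5)^2

Eigenvalues and multiplicities (the geometric multiplicity of λ is n − rank(A − λI), which equals the number of Jordan blocks for λ):
  λ = -5: algebraic multiplicity = 2, geometric multiplicity = 1
  λ = -4: algebraic multiplicity = 1, geometric multiplicity = 1

Determining the block sizes for each eigenvalue:
  λ = -5: one block (gm = 1), so the single block has size am = 2 → block sizes [2]
  λ = -4: one block (gm = 1), so the single block has size am = 1 → block sizes [1]

Assembling the blocks gives a Jordan form
J =
  [-5,  1,  0]
  [ 0, -5,  0]
  [ 0,  0, -4]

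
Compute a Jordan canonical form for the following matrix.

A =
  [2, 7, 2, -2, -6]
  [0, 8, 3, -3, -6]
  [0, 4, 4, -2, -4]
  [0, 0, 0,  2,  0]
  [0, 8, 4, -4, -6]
J_3(2) ⊕ J_1(2) ⊕ J_1(2)

The characteristic polynomial is
  det(x·I − A) = x^5 - 10*x^4 + 40*x^3 - 80*x^2 + 80*x - 32 = (x - 2)^5

Eigenvalues and multiplicities (the geometric multiplicity of λ is n − rank(A − λI), which equals the number of Jordan blocks for λ):
  λ = 2: algebraic multiplicity = 5, geometric multiplicity = 3

Determining the block sizes for each eigenvalue:
  λ = 2: with am = 5 and gm = 3, the partition is not yet determined (e.g. several partitions of 5 into 3 parts exist). Let N = A − (2)·I. Computing rank(N^1) = 2, rank(N^2) = 1, rank(N^3) = 0; the number of blocks of size ≥ j is rank(N^{j−1}) − rank(N^j), giving [3, 1, 1]. So we have 1 block(s) of size 3, 2 block(s) of size 1 → block sizes [3, 1, 1]

Assembling the blocks gives a Jordan form
J =
  [2, 1, 0, 0, 0]
  [0, 2, 1, 0, 0]
  [0, 0, 2, 0, 0]
  [0, 0, 0, 2, 0]
  [0, 0, 0, 0, 2]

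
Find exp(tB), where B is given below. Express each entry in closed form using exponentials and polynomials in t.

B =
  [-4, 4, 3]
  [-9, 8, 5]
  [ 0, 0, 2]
e^{tB} =
  [-6*t*exp(2*t) + exp(2*t), 4*t*exp(2*t), t^2*exp(2*t) + 3*t*exp(2*t)]
  [-9*t*exp(2*t), 6*t*exp(2*t) + exp(2*t), 3*t^2*exp(2*t)/2 + 5*t*exp(2*t)]
  [0, 0, exp(2*t)]

Strategy: write B = P · J · P⁻¹ where J is a Jordan canonical form, so e^{tB} = P · e^{tJ} · P⁻¹, and e^{tJ} can be computed block-by-block.

B has Jordan form
J =
  [2, 1, 0]
  [0, 2, 1]
  [0, 0, 2]
(up to reordering of blocks).

Per-block formulas:
  For a 3×3 Jordan block J_3(2): exp(t · J_3(2)) = e^(2t)·(I + t·N + (t^2/2)·N^2), where N is the 3×3 nilpotent shift.

After assembling e^{tJ} and conjugating by P, we get:

e^{tB} =
  [-6*t*exp(2*t) + exp(2*t), 4*t*exp(2*t), t^2*exp(2*t) + 3*t*exp(2*t)]
  [-9*t*exp(2*t), 6*t*exp(2*t) + exp(2*t), 3*t^2*exp(2*t)/2 + 5*t*exp(2*t)]
  [0, 0, exp(2*t)]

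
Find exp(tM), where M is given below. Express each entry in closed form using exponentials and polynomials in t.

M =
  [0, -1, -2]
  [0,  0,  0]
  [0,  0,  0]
e^{tM} =
  [1, -t, -2*t]
  [0, 1, 0]
  [0, 0, 1]

Strategy: write M = P · J · P⁻¹ where J is a Jordan canonical form, so e^{tM} = P · e^{tJ} · P⁻¹, and e^{tJ} can be computed block-by-block.

M has Jordan form
J =
  [0, 1, 0]
  [0, 0, 0]
  [0, 0, 0]
(up to reordering of blocks).

Per-block formulas:
  For a 1×1 block at λ = 0: exp(t · [0]) = [e^(0t)].
  For a 2×2 Jordan block J_2(0): exp(t · J_2(0)) = e^(0t)·(I + t·N), where N is the 2×2 nilpotent shift.

After assembling e^{tJ} and conjugating by P, we get:

e^{tM} =
  [1, -t, -2*t]
  [0, 1, 0]
  [0, 0, 1]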